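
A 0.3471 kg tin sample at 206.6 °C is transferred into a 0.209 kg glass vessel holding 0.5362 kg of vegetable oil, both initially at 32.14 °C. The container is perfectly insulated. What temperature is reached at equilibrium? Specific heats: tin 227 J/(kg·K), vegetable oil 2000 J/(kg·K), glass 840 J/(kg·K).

Conservation of energy gives ΣQ = 0:
0.3471·227·(T − 206.6) + 0.5362·2000·(T − 32.14) + 0.209·840·(T − 32.14) = 0
1326.8 T = 56388
T = 56388/1326.8 ≈ 42.50 °C

T_f ≈ 42.5 °C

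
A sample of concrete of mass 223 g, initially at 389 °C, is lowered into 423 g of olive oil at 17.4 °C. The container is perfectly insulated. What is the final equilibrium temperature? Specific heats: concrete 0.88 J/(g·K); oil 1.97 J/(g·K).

Heat lost by the concrete equals heat gained by the oil:
223×0.88×(389 − T) = 423×1.97×(T − 17.4)
196.24(389 − T) = 833.31(T − 17.4)
1029.5 T = 90837  ⇒  T ≈ 88.23 °C

T_f ≈ 88.2 °C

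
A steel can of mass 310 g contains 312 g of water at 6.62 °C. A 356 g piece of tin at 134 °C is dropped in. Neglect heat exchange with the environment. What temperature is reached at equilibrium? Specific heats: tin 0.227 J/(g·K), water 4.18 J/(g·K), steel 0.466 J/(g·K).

T_f ≈ 13.4 °C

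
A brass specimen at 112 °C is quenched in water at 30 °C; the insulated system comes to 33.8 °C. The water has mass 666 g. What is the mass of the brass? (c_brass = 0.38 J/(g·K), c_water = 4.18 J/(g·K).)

m ≈ 356 g

|Q_brass| = |Q_water|:
m×0.38×(112 − 33.8) = 666×4.18×(33.8 − 30)
29.72 m = 10579  ⇒  m ≈ 356 g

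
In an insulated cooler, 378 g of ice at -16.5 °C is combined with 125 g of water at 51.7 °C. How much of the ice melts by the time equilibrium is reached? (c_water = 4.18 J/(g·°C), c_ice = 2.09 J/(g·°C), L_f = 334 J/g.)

m_melted ≈ 41.9 g

Heat available from the water dropping to 0 °C: 125×4.18×51.7 = 27013 J.
Warming the ice to 0 °C takes 378×2.09×16.5 = 13035 J, leaving 13978 J for melting.
To melt every bit of ice: 378×334 = 126252 J.
That's not enough to melt it all — equilibrium is at 0 °C with ice remaining.
Mass melted = 13978/334 ≈ 41.85 g.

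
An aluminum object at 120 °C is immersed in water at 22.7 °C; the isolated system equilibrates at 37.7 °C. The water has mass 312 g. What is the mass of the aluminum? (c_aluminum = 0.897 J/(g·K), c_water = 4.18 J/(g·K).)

Heat lost by the aluminum = heat gained by the water:
m·0.897·(120 − 37.7) = 312·4.18·(37.7 − 22.7)
73.82 m = 19562  ⇒  m ≈ 265 g

m ≈ 265 g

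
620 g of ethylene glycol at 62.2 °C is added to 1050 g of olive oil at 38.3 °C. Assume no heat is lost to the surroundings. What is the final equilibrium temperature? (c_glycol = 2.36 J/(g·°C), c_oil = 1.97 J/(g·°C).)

Set heat shed by the hot body equal to heat absorbed by the cold body:
620*2.36*(62.2 − T) = 1050*1.97*(T − 38.3)
1463.2(62.2 − T) = 2068.5(T − 38.3)
3531.7 T = 170235  ⇒  T ≈ 48.20 °C

T_f ≈ 48.2 °C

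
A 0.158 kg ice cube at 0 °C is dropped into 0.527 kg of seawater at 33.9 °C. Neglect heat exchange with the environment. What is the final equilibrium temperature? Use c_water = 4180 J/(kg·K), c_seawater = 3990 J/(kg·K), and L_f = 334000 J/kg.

T_f ≈ 6.7 °C

Setting the total heat transfer to zero:
latent heat to melt: 0.158×334000 = 52772; warm the meltwater: 660.44 T; seawater cools: 0.527×3990×(T − 33.9) = 2102.7(T − 33.9)
2763.2 T = 71283 − 52772 = 18511
T ≈ 6.70 °C. Since T > 0 °C, the all-ice-melts assumption holds.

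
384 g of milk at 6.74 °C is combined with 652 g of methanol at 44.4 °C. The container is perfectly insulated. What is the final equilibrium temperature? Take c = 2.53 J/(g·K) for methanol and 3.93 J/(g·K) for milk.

T_f ≈ 26.4 °C

|Q_methanol| = |Q_milk|:
652×2.53×(44.4 − T) = 384×3.93×(T − 6.74)
1649.6(44.4 − T) = 1509.1(T − 6.74)
3158.7 T = 83412  ⇒  T ≈ 26.41 °C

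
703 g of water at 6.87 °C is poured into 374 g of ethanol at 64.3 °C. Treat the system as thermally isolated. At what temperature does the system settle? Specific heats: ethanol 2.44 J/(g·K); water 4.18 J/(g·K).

T_f ≈ 20.5 °C

Energy conservation, ΣQ = 0:
374×2.44×(T − 64.3) + 703×4.18×(T − 6.87) = 0
912.56(T − 64.3) + 2938.5(T − 6.87) = 0
(912.56 + 2938.5) T = 912.56×64.3 + 2938.5×6.87
T = 78865/3851.1 ≈ 20.48 °C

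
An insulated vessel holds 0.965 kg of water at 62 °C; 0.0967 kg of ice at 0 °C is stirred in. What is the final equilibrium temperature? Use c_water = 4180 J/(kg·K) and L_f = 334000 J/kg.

T_f ≈ 49.1 °C

Heat gained plus heat lost sum to zero:
melt ice: 0.0967·334000 = 32298
  warm the meltwater: 404.21 T
  water: 4033.7(T − 62)
4437.9 T = 250089 − 32298 = 217792
T ≈ 49.08 °C. Since T > 0 °C, the all-ice-melts assumption holds.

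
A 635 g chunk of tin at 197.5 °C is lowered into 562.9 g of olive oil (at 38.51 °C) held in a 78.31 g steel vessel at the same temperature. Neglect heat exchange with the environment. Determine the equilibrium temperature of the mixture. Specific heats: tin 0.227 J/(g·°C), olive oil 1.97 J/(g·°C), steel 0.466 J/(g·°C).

T_f ≈ 56.3 °C

T_f is the heat-capacity-weighted average of the initial temperatures:
T_f = (144.15·197.5 + 1108.9·38.51 + 36.49·38.51) / (144.15 + 1108.9 + 36.49)
    = 72578 / 1289.6 ≈ 56.28 °C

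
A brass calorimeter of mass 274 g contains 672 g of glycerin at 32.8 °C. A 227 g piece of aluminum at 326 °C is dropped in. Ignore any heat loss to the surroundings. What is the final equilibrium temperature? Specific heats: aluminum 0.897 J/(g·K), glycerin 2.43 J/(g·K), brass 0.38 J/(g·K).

T_f ≈ 63.6 °C

T_f = Σ m_i c_i T_i / Σ m_i c_i:
T_f = (203.62·326 + 1633·32.8 + 104.12·32.8) / (203.62 + 1633 + 104.12)
    = 123356 / 1940.7 ≈ 63.56 °C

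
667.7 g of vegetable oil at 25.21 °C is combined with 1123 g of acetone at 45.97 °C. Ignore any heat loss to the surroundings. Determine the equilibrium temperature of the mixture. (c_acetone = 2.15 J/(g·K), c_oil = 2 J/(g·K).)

Heat lost by the acetone equals heat gained by the oil:
1123×2.15×(45.97 − T) = 667.7×2×(T − 25.21)
2414.4(45.97 − T) = 1335.4(T − 25.21)
3749.8 T = 144658  ⇒  T ≈ 38.58 °C

T_f ≈ 38.6 °C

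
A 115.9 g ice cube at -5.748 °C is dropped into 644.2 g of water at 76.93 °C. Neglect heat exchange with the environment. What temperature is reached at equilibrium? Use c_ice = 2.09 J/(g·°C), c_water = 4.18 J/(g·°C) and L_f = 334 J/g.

Sum of m c ΔT and latent-heat terms is zero:
ice -5.748→0 °C: 115.9×2.09×5.748 = 1392.3; melt ice: 115.9×334 = 38711; meltwater 0→T: 115.9×4.18×T = 484.46 T; water cools: 644.2×4.18×(T − 76.93) = 2692.8(T − 76.93)
3177.2 T = 207154 − 40103 = 167051
T ≈ 52.58 °C (positive, so assuming full melt was valid).

T_f ≈ 52.6 °C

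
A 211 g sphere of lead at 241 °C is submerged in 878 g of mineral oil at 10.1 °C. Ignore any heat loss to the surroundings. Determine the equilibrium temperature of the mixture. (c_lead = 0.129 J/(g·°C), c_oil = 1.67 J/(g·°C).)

T_f ≈ 14.3 °C

Net heat exchanged in the isolated system is zero:
211*0.129*(T − 241) + 878*1.67*(T − 10.1) = 0
27.22(T − 241) + 1466.3(T − 10.1) = 0
(27.22 + 1466.3) T = 27.22*241 + 1466.3*10.1
T ≈ 14.31 °C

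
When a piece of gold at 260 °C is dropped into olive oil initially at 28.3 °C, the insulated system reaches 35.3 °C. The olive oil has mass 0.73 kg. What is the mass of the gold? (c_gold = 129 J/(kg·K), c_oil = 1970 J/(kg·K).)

m ≈ 0.347 kg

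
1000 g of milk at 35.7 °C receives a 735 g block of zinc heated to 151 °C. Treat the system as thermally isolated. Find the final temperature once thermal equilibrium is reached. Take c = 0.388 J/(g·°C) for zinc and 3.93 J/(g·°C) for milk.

T_f ≈ 43.5 °C

T_f = Σ m_i c_i T_i / Σ m_i c_i:
T_f = (285.18*151 + 3930*35.7) / (285.18 + 3930)
    = 183363 / 4215.2 ≈ 43.50 °C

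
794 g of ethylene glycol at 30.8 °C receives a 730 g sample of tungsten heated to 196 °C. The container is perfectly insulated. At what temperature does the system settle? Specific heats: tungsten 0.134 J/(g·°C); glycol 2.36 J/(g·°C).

T_f ≈ 39.0 °C

Let T be the final temperature. ΣQ_i = 0:
730·0.134·(T − 196) + 794·2.36·(T − 30.8) = 0
97.82(T − 196) + 1873.8(T − 30.8) = 0
(97.82 + 1873.8) T = 97.82·196 + 1873.8·30.8
T = 76887 / 1971.7 = 39 °C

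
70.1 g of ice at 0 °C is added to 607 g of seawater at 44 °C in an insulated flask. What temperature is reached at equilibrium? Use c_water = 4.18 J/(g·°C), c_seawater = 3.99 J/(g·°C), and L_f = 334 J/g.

Heat gained plus heat lost sum to zero:
latent heat to melt: 70.1×334 = 23413
  meltwater 0→T: 70.1×4.18×T = 293.02 T
  seawater cools: 607×3.99×(T − 44) = 2421.9(T − 44)
2714.9 T = 106565 − 23413 = 83152
T ≈ 30.63 °C. Since T > 0 °C, the all-ice-melts assumption holds.

T_f ≈ 30.6 °C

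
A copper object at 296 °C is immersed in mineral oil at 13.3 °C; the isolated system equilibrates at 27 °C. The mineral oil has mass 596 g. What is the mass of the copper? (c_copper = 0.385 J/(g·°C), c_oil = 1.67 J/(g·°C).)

m ≈ 132 g

|Q_copper| = |Q_oil|:
m×0.385×(296 − 27) = 596×1.67×(27 − 13.3)
103.56 m = 13636  ⇒  m ≈ 131.7 g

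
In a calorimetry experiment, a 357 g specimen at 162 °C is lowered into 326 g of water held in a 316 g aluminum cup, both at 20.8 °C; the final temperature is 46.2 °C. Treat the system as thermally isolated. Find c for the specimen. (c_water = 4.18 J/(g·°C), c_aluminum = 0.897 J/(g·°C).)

c ≈ 1.01 J/(g·°C)

Taking heat into each body as positive, Σ m c ΔT = 0:
357·c·(46.2 − 162) + 326·4.18·(46.2 − 20.8) + 316·0.897·(46.2 − 20.8) = 0
-41341 c = -41812
c = -41812/-41341 ≈ 1.011 J/(g·°C)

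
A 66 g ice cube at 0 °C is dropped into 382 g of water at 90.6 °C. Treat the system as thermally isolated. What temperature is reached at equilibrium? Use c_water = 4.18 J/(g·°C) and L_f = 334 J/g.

Energy balance with sensible and latent terms:
fusion: m_ice L_f = 66·334 = 22044
  warm the meltwater: 275.88 T
  water: 1596.8(T − 90.6)
1872.6 T = 144666 − 22044 = 122622
T ≈ 65.48 °C — above 0 °C, consistent with complete melting.

T_f ≈ 65.5 °C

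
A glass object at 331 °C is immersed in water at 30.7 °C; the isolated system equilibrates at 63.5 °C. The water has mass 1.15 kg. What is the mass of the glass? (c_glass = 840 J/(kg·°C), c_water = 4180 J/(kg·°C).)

m ≈ 0.702 kg

Heat lost by the glass = heat gained by the water:
m×840×(331 − 63.5) = 1.15×4180×(63.5 − 30.7)
224700 m = 157670  ⇒  m ≈ 0.7017 kg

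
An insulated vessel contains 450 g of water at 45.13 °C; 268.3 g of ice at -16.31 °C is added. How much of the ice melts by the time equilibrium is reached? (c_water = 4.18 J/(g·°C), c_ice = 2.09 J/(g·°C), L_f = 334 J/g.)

Cooling the water to 0 °C releases 450×4.18×45.13 = 84890 J.
Of that, 268.3×2.09×16.31 = 9145.8 J goes to bring the ice to 0 °C, leaving 75744 J.
Fully melting the ice requires m_ice L_f = 268.3×334 = 89612 J.
75744 J < 89612 J, so only part of the ice melts and the system sits at 0 °C.
m_melted×334 = 75744  ⇒  m_melted ≈ 226.8 g.

m_melted ≈ 227 g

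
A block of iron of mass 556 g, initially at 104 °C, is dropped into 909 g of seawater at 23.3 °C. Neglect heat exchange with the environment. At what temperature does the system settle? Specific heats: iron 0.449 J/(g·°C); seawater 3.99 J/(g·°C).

T_f ≈ 28.5 °C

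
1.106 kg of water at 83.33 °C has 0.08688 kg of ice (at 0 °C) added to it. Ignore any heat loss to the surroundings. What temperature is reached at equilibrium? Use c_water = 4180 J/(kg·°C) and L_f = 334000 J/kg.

T_f ≈ 71.4 °C

Energy balance with sensible and latent terms:
fusion: m_ice L_f = 0.08688·334000 = 29018
  warm the meltwater: 363.16 T
  water cools: 1.106·4180·(T − 83.33) = 4623.1(T − 83.33)
4986.2 T = 385241 − 29018 = 356223
T ≈ 71.44 °C. Since T > 0 °C, the all-ice-melts assumption holds.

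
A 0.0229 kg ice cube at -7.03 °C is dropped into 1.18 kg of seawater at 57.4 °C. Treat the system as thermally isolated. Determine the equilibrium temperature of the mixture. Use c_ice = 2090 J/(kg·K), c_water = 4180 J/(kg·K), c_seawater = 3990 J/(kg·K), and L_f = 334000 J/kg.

T_f ≈ 54.6 °C

Energy balance with sensible and latent terms:
ice -7.03→0 °C: 0.0229·2090·7.03 = 336.46
  latent heat to melt: 0.0229·334000 = 7648.6
  meltwater 0→T: 0.0229·4180·T = 95.72 T
  seawater cools: 1.18·3990·(T − 57.4) = 4708.2(T − 57.4)
4803.9 T = 270251 − 7985.1 = 262266
T ≈ 54.59 °C. Since T > 0 °C, the all-ice-melts assumption holds.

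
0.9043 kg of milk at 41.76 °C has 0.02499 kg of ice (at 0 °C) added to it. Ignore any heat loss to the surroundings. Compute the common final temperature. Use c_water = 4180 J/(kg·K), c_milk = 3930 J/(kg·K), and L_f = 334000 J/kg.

T_f ≈ 38.3 °C

Sum of m c ΔT and latent-heat terms is zero:
melt ice: 0.02499·334000 = 8346.7; warm the meltwater: 104.46 T; milk: 3553.9(T − 41.76)
3658.4 T = 148411 − 8346.7 = 140064
T ≈ 38.29 °C — above 0 °C, consistent with complete melting.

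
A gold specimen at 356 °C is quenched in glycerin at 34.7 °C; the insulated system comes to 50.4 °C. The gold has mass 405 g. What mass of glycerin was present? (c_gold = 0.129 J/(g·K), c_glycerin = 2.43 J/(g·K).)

m ≈ 418 g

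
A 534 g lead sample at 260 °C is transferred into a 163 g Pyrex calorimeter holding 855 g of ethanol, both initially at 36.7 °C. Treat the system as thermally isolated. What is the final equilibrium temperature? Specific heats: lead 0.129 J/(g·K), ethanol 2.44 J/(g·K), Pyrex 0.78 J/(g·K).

Let T be the final temperature. ΣQ_i = 0:
534·0.129·(T − 260) + 855·2.44·(T − 36.7) + 163·0.78·(T − 36.7) = 0
(68.89 + 2086.2 + 127.14) T = 68.89·260 + 2086.2·36.7 + 127.14·36.7
T ≈ 43.44 °C

T_f ≈ 43.4 °C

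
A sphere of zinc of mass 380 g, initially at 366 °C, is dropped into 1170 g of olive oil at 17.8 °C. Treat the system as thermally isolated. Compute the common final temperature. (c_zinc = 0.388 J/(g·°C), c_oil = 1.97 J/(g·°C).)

T_f ≈ 38.7 °C

Let T be the final temperature. ΣQ_i = 0:
380·0.388·(T − 366) + 1170·1.97·(T − 17.8) = 0
147.44(T − 366) + 2304.9(T − 17.8) = 0
(147.44 + 2304.9) T = 147.44·366 + 2304.9·17.8
T = 94990/2452.3 ≈ 38.73 °C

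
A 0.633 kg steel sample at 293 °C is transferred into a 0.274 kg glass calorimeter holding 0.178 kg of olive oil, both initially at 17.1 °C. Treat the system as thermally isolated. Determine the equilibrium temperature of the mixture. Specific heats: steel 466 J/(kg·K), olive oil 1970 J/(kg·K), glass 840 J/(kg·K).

T_f ≈ 110.0 °C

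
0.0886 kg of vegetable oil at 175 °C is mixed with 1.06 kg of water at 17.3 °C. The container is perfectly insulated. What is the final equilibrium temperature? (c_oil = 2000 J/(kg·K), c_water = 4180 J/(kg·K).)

Let T be the final temperature. ΣQ_i = 0:
0.0886×2000×(T − 175) + 1.06×4180×(T − 17.3) = 0
177.2(T − 175) + 4430.8(T − 17.3) = 0
(177.2 + 4430.8) T = 177.2×175 + 4430.8×17.3
T = 107663 / 4608 = 23.4 °C

T_f ≈ 23.4 °C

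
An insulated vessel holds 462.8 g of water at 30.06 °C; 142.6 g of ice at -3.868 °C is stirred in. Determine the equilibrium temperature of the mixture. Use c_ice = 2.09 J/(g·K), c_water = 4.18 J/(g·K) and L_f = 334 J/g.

T_f ≈ 3.7 °C

Conservation of energy gives ΣQ = 0:
ice -3.868→0 °C: 142.6×2.09×3.868 = 1152.8; melt ice: 142.6×334 = 47628; warm the meltwater: 596.07 T; water: 1934.5(T − 30.06)
2530.6 T = 58151 − 48781 = 9370
T ≈ 3.70 °C. Since T > 0 °C, the all-ice-melts assumption holds.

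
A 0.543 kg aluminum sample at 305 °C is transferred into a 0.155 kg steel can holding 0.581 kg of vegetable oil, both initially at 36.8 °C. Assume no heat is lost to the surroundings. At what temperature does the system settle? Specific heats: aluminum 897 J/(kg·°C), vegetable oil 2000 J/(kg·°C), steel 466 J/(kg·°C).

T_f ≈ 112.7 °C

T_f is the heat-capacity-weighted average of the initial temperatures:
T_f = (487.07·305 + 1162·36.8 + 72.23·36.8) / (487.07 + 1162 + 72.23)
    = 193976 / 1721.3 ≈ 112.69 °C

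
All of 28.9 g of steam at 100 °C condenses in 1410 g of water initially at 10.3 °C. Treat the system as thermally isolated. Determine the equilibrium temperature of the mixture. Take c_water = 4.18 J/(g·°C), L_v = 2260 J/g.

T_f ≈ 23.0 °C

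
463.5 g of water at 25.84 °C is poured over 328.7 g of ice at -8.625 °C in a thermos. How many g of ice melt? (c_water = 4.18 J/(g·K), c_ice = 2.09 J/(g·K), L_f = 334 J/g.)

Cooling the water to 0 °C releases 463.5·4.18·25.84 = 50063 J.
Warming the ice to 0 °C takes 328.7·2.09·8.625 = 5925.2 J, leaving 44138 J for melting.
Fully melting the ice requires m_ice L_f = 328.7·334 = 109786 J.
Since 44138 < 109786 J, not all the ice melts; equilibrium is at 0 °C.
Mass melted = 44138/334 ≈ 132.1 g.

m_melted ≈ 132 g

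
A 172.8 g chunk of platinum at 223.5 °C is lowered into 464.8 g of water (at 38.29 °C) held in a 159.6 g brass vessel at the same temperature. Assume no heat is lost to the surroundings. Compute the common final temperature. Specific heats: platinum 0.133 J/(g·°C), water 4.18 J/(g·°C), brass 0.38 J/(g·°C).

Let T be the final temperature. ΣQ_i = 0:
172.8*0.133*(T − 223.5) + 464.8*4.18*(T − 38.29) + 159.6*0.38*(T − 38.29) = 0
22.98(T − 223.5) + 1942.9(T − 38.29) + 60.65(T − 38.29) = 0
(22.98 + 1942.9 + 60.65) T = 22.98*223.5 + 1942.9*38.29 + 60.65*38.29
T = 81851 / 2026.5 = 40.4 °C

T_f ≈ 40.4 °C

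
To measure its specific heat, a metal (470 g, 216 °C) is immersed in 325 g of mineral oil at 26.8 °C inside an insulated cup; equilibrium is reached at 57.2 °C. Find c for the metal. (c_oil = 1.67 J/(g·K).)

c ≈ 0.221 J/(g·K)

Heat lost by the metal = heat gained by the oil:
470·c·(216 − 57.2) = 325·1.67·(57.2 − 26.8)
74636 c = 16500  ⇒  c ≈ 0.2211 J/(g·K)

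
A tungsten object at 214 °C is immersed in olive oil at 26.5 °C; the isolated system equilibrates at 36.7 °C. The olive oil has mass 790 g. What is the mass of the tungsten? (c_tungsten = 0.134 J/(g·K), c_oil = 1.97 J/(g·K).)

m ≈ 668 g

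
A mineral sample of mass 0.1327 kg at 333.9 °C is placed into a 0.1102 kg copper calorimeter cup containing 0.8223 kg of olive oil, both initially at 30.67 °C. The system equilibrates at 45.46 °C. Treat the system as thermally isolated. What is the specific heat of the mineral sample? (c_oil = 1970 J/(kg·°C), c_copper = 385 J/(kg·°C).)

Heat gained plus heat lost sum to zero:
0.1327×c×(45.46 − 333.9) + 0.8223×1970×(45.46 − 30.67) + 0.1102×385×(45.46 − 30.67) = 0
-38.28 c = -24586
c = -24586/-38.28 ≈ 642.3 J/(kg·°C)

c ≈ 642 J/(kg·°C)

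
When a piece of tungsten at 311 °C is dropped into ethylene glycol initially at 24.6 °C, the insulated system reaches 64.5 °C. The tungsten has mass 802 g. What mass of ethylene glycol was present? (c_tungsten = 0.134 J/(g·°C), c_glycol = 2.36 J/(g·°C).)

Let T be the final temperature. ΣQ_i = 0:
802·0.134·(64.5 − 311) + m·2.36·(64.5 − 24.6) = 0
94.16 m = 26491
m = 26491/94.16 ≈ 281.3 g

m ≈ 281 g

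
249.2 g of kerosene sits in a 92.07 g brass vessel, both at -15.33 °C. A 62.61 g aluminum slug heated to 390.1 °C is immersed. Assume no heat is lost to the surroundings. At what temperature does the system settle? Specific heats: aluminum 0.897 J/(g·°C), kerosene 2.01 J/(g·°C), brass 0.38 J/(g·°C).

Taking heat into each body as positive, Σ m c ΔT = 0:
62.61·0.897·(T − 390.1) + 249.2·2.01·(T − (-15.33)) + 92.07·0.38·(T − (-15.33)) = 0
56.16(T − 390.1) + 500.89(T − (-15.33)) + 34.99(T − (-15.33)) = 0
592.04 T = 13693
T = 13693 / 592.04 = 23.1 °C

T_f ≈ 23.1 °C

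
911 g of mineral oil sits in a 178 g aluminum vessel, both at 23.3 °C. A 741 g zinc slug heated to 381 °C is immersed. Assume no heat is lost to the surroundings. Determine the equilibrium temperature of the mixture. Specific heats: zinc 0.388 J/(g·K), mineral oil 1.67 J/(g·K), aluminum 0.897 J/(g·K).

T_f is the heat-capacity-weighted average of the initial temperatures:
T_f = (287.51·381 + 1521.4·23.3 + 159.67·23.3) / (287.51 + 1521.4 + 159.67)
    = 148709 / 1968.5 ≈ 75.54 °C

T_f ≈ 75.5 °C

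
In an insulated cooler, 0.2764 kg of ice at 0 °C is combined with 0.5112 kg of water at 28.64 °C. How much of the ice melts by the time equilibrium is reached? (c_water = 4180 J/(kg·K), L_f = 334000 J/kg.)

m_melted ≈ 0.183 kg

Cooling the water to 0 °C releases 0.5112·4180·28.64 = 61198 J.
To melt every bit of ice: 0.2764·334000 = 92318 J.
61198 J < 92318 J, so only part of the ice melts and the system sits at 0 °C.
Mass melted = 61198/334000 ≈ 0.1832 kg.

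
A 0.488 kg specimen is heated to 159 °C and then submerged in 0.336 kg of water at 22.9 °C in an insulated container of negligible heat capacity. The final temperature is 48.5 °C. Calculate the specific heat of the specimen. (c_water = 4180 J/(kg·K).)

c ≈ 667 J/(kg·K)

Heat lost by the specimen = heat gained by the water:
0.488×c×(159 − 48.5) = 0.336×4180×(48.5 − 22.9)
53.92 c = 35955  ⇒  c ≈ 666.8 J/(kg·K)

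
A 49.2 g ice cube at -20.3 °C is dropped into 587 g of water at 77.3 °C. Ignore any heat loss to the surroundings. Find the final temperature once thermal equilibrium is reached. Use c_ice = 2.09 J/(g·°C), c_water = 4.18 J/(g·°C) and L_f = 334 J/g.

T_f ≈ 64.4 °C

Energy conservation, ΣQ = 0:
warm ice to 0 °C: 49.2·2.09·(0 − (-20.3)) = 2087.4; fusion: m_ice L_f = 49.2·334 = 16433; meltwater 0→T: 49.2·4.18·T = 205.66 T; water cools: 587·4.18·(T − 77.3) = 2453.7(T − 77.3)
2659.3 T = 189668 − 18520 = 171148
T ≈ 64.36 °C — above 0 °C, consistent with complete melting.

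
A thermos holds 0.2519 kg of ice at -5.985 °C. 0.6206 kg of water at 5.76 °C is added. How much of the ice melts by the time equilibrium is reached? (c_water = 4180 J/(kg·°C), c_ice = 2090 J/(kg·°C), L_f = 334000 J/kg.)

m_melted ≈ 0.0353 kg

Water can give up m c ΔT = 0.6206×4180×5.76 = 14942 J before reaching 0 °C.
Warming the ice to 0 °C takes 0.2519×2090×5.985 = 3150.9 J, leaving 11791 J for melting.
Melting all 0.2519 kg of ice would need 0.2519×334000 = 84135 J.
Since 11791 < 84135 J, not all the ice melts; equilibrium is at 0 °C.
m_melt = 11791 / L_f = 0.0353 kg.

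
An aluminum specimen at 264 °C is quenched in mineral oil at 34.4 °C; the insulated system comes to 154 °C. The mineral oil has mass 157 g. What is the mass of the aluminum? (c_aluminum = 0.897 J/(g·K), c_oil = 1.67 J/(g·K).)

m ≈ 318 g

Setting the total heat transfer to zero:
m·0.897·(154 − 264) + 157·1.67·(154 − 34.4) = 0
-98.67 m = -31358
m = -31358/-98.67 ≈ 317.8 g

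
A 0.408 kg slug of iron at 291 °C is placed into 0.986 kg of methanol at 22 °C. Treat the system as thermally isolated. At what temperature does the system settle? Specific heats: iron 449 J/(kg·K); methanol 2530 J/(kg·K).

T_f ≈ 40.4 °C

Setting the total heat transfer to zero:
0.408·449·(T − 291) + 0.986·2530·(T − 22) = 0
183.19(T − 291) + 2494.6(T − 22) = 0
(183.19 + 2494.6) T = 183.19·291 + 2494.6·22
T = 108190/2677.8 ≈ 40.40 °C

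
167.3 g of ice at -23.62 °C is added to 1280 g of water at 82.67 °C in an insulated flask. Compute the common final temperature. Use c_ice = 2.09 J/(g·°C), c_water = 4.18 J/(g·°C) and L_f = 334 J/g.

Energy conservation, ΣQ = 0:
ice -23.62→0 °C: 167.3·2.09·23.62 = 8258.9; fusion: m_ice L_f = 167.3·334 = 55878; meltwater 0→T: 167.3·4.18·T = 699.31 T; water cools: 1280·4.18·(T − 82.67) = 5350.4(T − 82.67)
6049.7 T = 442318 − 64137 = 378180
T ≈ 62.51 °C — above 0 °C, consistent with complete melting.

T_f ≈ 62.5 °C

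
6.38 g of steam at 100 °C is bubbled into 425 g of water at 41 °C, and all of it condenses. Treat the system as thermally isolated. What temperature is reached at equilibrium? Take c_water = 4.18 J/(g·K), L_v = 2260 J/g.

Heat gained plus heat lost sum to zero:
steam→water at 100 °C releases m L_v = 6.38×2260 = 14419; condensate cools 100→T: 6.38×4.18×(T − 100) = 26.67(T − 100); original water: 1776.5(T − 41)
1803.2 T = 14419 + 2666.8 + 72836 = 89922
T ≈ 49.87 °C, under the boiling point, so the assumption holds.

T_f ≈ 49.9 °C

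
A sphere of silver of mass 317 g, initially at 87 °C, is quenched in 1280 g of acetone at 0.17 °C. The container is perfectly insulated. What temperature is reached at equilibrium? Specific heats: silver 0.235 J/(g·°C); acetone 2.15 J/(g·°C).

Heat gained plus heat lost sum to zero:
317*0.235*(T − 87) + 1280*2.15*(T − 0.17) = 0
2826.5 T = 6948.9
T = 6948.9/2826.5 ≈ 2.46 °C

T_f ≈ 2.5 °C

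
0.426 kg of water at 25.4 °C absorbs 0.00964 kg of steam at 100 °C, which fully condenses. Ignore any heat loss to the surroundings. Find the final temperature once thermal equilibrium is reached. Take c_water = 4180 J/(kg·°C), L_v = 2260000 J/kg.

T_f ≈ 39.0 °C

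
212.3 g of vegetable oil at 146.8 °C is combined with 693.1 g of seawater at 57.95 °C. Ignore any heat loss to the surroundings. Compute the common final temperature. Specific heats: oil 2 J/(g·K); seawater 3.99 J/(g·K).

T_f ≈ 69.8 °C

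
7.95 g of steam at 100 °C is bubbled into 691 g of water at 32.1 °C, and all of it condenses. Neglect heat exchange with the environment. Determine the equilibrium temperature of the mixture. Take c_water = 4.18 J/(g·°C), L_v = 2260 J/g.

T_f ≈ 39.0 °C

Energy conservation, ΣQ = 0:
latent heat released on condensation: 7.95×2260 = 17967; condensed water 100 °C→T: 33.23(T − 100); original water: 2888.4(T − 32.1)
2921.6 T = 17967 + 3323.1 + 92717 = 114007
T ≈ 39.02 °C (< 100 °C, so full condensation is consistent).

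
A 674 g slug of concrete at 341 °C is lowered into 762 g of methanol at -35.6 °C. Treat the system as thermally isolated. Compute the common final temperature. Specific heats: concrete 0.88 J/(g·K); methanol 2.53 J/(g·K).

T_f ≈ 53.0 °C

Setting the total heat transfer to zero:
674×0.88×(T − 341) + 762×2.53×(T − (-35.6)) = 0
593.12(T − 341) + 1927.9(T − (-35.6)) = 0
(593.12 + 1927.9) T = 593.12×341 + 1927.9×(-35.6)
T ≈ 53.00 °C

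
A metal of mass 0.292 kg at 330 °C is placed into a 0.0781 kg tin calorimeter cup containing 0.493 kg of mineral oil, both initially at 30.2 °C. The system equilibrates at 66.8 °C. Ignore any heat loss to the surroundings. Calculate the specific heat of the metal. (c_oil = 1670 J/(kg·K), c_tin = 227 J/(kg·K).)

Net heat exchanged in the isolated system is zero:
0.292×c×(66.8 − 330) + 0.493×1670×(66.8 − 30.2) + 0.0781×227×(66.8 − 30.2) = 0
-76.85 c = -30782
c = -30782/-76.85 ≈ 400.5 J/(kg·K)

c ≈ 401 J/(kg·K)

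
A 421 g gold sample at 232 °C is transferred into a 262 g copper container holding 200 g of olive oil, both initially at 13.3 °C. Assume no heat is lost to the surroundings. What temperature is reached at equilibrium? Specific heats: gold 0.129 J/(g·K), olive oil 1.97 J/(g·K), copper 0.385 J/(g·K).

T_f ≈ 34.9 °C

Let T be the final temperature. ΣQ_i = 0:
421·0.129·(T − 232) + 200·1.97·(T − 13.3) + 262·0.385·(T − 13.3) = 0
54.31(T − 232) + 394(T − 13.3) + 100.87(T − 13.3) = 0
(54.31 + 394 + 100.87) T = 54.31·232 + 394·13.3 + 100.87·13.3
T = 19181/549.18 ≈ 34.93 °C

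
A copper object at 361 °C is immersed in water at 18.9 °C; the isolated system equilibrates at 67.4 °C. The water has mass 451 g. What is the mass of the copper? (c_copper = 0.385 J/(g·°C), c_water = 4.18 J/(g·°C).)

Heat gained plus heat lost sum to zero:
m×0.385×(67.4 − 361) + 451×4.18×(67.4 − 18.9) = 0
-113.04 m = -91431
m = -91431/-113.04 ≈ 808.9 g

m ≈ 809 g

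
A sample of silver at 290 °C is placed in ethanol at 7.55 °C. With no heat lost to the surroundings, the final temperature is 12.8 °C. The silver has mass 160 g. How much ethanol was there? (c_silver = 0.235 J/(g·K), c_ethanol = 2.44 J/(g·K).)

m ≈ 814 g

Heat lost by the silver = heat gained by the ethanol:
160·0.235·(290 − 12.8) = m·2.44·(12.8 − 7.55)
12.81 m = 10423  ⇒  m ≈ 813.6 g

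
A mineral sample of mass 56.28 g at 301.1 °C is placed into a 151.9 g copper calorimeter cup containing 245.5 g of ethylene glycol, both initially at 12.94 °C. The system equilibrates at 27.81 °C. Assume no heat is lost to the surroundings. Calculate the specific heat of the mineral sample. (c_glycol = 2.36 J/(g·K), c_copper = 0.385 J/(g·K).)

Energy conservation, ΣQ = 0:
56.28×c×(27.81 − 301.1) + 245.5×2.36×(27.81 − 12.94) + 151.9×0.385×(27.81 − 12.94) = 0
-15381 c = -9485
c = -9485/-15381 ≈ 0.6167 J/(g·K)

c ≈ 0.617 J/(g·K)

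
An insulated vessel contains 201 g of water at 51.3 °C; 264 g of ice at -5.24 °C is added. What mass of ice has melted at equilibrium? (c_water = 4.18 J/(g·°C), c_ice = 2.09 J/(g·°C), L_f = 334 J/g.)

m_melted ≈ 120 g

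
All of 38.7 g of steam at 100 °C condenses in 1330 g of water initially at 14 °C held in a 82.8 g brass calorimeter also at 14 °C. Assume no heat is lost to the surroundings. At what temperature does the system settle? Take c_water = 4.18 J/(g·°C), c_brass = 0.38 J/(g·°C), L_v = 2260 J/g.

T_f ≈ 31.6 °C

Let T be the final temperature. ΣQ_i = 0:
condense steam: −38.7×2260 = −87462
  condensed water 100 °C→T: 161.77(T − 100)
  water warms: 1330×4.18×(T − 14) = 5559.4(T − 14)
  brass cup: 82.8×0.38×(T − 14) = 31.46(T − 14)
5752.6 T = 87462 + 16177 + 78272 = 181911
T ≈ 31.62 °C (< 100 °C, so full condensation is consistent).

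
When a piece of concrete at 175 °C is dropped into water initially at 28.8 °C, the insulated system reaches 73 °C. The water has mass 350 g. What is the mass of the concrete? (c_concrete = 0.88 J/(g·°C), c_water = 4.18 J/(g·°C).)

m ≈ 720 g

Heat lost by the concrete = heat gained by the water:
m·0.88·(175 − 73) = 350·4.18·(73 − 28.8)
89.76 m = 64665  ⇒  m ≈ 720.4 g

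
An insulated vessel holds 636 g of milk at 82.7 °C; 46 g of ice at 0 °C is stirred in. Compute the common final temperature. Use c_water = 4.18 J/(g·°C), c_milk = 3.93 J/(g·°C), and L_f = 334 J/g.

T_f ≈ 71.1 °C

Net heat exchanged in the isolated system is zero:
latent heat to melt: 46·334 = 15364; warm the meltwater: 192.28 T; milk cools: 636·3.93·(T − 82.7) = 2499.5(T − 82.7)
2691.8 T = 206707 − 15364 = 191343
T ≈ 71.08 °C — above 0 °C, consistent with complete melting.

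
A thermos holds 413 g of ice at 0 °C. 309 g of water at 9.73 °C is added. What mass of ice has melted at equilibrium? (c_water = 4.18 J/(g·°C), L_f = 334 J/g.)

m_melted ≈ 37.6 g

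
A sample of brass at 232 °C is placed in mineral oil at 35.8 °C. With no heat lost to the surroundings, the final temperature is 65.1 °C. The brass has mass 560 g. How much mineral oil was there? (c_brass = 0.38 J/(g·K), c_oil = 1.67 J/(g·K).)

Net heat exchanged in the isolated system is zero:
560·0.38·(65.1 − 232) + m·1.67·(65.1 − 35.8) = 0
48.93 m = 35516
m = 35516/48.93 ≈ 725.8 g

m ≈ 726 g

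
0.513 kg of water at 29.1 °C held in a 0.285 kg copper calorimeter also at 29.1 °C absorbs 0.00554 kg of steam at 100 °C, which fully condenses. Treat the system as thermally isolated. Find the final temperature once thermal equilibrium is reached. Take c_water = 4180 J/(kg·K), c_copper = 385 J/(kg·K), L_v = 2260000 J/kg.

T_f ≈ 35.3 °C

Sum of m c ΔT and latent-heat terms is zero:
steam→water at 100 °C releases m L_v = 0.00554·2260000 = 12520
  condensed water 100 °C→T: 23.16(T − 100)
  original water: 2144.3(T − 29.1)
  copper cup: 0.285·385·(T − 29.1) = 109.72(T − 29.1)
2277.2 T = 12520 + 2315.7 + 65593 = 80429
T ≈ 35.32 °C, under the boiling point, so the assumption holds.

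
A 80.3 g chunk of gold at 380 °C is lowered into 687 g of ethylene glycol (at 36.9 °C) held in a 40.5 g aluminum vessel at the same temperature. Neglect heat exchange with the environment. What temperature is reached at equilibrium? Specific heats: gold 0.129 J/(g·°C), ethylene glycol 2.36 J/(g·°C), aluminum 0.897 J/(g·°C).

T_f ≈ 39.0 °C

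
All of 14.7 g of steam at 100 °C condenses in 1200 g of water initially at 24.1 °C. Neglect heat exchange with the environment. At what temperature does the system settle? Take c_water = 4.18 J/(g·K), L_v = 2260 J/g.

Energy balance with sensible and latent terms:
condense steam: −14.7×2260 = −33222
  condensed water 100 °C→T: 61.45(T − 100)
  original water: 5016(T − 24.1)
5077.4 T = 33222 + 6144.6 + 120886 = 160252
T ≈ 31.56 °C (< 100 °C, so full condensation is consistent).

T_f ≈ 31.6 °C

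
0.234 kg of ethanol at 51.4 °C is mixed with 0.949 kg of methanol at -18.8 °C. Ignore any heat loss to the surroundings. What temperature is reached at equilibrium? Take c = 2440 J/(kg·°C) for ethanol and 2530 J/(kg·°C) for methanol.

Energy conservation, ΣQ = 0:
0.234*2440*(T − 51.4) + 0.949*2530*(T − (-18.8)) = 0
570.96(T − 51.4) + 2401(T − (-18.8)) = 0
(570.96 + 2401) T = 570.96*51.4 + 2401*(-18.8)
T ≈ -5.31 °C

T_f ≈ -5.3 °C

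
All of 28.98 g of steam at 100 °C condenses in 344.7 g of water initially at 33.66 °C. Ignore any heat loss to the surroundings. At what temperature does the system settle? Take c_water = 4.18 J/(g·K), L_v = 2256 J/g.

Sum of m c ΔT and latent-heat terms is zero:
steam→water at 100 °C releases m L_v = 28.98·2256 = 65379
  condensed water 100 °C→T: 121.14(T − 100)
  water warms: 344.7·4.18·(T − 33.66) = 1440.8(T − 33.66)
1562 T = 65379 + 12114 + 48499 = 125991
T ≈ 80.66 °C — below 100 °C, confirming all the steam condensed.

T_f ≈ 80.7 °C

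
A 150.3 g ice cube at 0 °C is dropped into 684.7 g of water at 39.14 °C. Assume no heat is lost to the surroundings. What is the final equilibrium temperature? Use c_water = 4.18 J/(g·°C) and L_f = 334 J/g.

T_f ≈ 17.7 °C

Sum of m c ΔT and latent-heat terms is zero:
fusion: m_ice L_f = 150.3·334 = 50200; meltwater 0→T: 150.3·4.18·T = 628.25 T; water: 2862(T − 39.14)
3490.3 T = 112020 − 50200 = 61820
T ≈ 17.71 °C (positive, so assuming full melt was valid).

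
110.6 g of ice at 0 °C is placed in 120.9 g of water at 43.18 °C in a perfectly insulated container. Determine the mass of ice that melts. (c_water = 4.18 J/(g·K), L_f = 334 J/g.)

m_melted ≈ 65.3 g

Cooling the water to 0 °C releases 120.9×4.18×43.18 = 21822 J.
Melting all 110.6 g of ice would need 110.6×334 = 36940 J.
21822 J < 36940 J, so only part of the ice melts and the system sits at 0 °C.
m_melted×334 = 21822  ⇒  m_melted ≈ 65.33 g.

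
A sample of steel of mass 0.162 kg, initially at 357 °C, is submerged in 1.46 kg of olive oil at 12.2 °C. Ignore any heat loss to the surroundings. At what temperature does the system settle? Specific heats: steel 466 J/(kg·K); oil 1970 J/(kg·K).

T_f ≈ 21.0 °C

Setting the total heat transfer to zero:
0.162·466·(T − 357) + 1.46·1970·(T − 12.2) = 0
(75.49 + 2876.2) T = 75.49·357 + 2876.2·12.2
T ≈ 21.02 °C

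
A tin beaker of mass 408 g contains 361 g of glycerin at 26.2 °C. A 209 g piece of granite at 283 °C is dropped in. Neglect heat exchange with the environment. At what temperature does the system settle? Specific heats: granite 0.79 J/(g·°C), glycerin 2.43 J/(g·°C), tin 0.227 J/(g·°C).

T_f ≈ 63.6 °C

T_f is the heat-capacity-weighted average of the initial temperatures:
T_f = (165.11·283 + 877.23·26.2 + 92.62·26.2) / (165.11 + 877.23 + 92.62)
    = 72136 / 1135 ≈ 63.56 °C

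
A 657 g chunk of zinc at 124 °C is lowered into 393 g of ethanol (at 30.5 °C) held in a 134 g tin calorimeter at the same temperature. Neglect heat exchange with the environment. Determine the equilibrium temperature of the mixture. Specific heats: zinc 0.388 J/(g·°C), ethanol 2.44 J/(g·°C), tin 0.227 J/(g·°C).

T_f is the heat-capacity-weighted average of the initial temperatures:
T_f = (254.92*124 + 958.92*30.5 + 30.42*30.5) / (254.92 + 958.92 + 30.42)
    = 61784 / 1244.3 ≈ 49.66 °C

T_f ≈ 49.7 °C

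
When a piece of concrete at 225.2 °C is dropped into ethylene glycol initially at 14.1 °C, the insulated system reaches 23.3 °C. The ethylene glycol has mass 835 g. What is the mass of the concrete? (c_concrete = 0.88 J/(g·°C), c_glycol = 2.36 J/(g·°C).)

m ≈ 102 g

|Q_concrete| = |Q_glycol|:
m·0.88·(225.2 − 23.3) = 835·2.36·(23.3 − 14.1)
177.67 m = 18130  ⇒  m ≈ 102 g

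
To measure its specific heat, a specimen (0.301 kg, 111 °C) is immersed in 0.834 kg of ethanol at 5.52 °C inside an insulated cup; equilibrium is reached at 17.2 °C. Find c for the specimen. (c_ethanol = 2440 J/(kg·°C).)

m_s c (T_s − T_f) = m_ethanol c_ethanol (T_f − T_0):
0.301·c·(111 − 17.2) = 0.834·2440·(17.2 − 5.52)
28.23 c = 23768  ⇒  c ≈ 841.8 J/(kg·°C)

c ≈ 842 J/(kg·°C)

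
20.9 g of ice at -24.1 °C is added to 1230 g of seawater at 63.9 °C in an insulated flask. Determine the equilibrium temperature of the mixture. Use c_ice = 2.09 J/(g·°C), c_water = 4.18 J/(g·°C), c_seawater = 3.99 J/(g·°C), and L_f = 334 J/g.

Net heat exchanged in the isolated system is zero:
ice -24.1→0 °C: 20.9×2.09×24.1 = 1052.7; melt ice: 20.9×334 = 6980.6; meltwater 0→T: 20.9×4.18×T = 87.36 T; seawater cools: 1230×3.99×(T − 63.9) = 4907.7(T − 63.9)
4995.1 T = 313602 − 8033.3 = 305569
T ≈ 61.17 °C. Since T > 0 °C, the all-ice-melts assumption holds.

T_f ≈ 61.2 °C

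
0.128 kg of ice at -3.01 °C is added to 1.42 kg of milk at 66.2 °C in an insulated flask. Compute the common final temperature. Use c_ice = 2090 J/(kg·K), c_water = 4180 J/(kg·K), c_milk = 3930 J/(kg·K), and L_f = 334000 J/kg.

T_f ≈ 53.3 °C

Energy conservation, ΣQ = 0:
warm ice to 0 °C: 0.128·2090·(0 − (-3.01)) = 805.24; melt ice: 0.128·334000 = 42752; warm the meltwater: 535.04 T; milk: 5580.6(T − 66.2)
6115.6 T = 369436 − 43557 = 325878
T ≈ 53.29 °C (positive, so assuming full melt was valid).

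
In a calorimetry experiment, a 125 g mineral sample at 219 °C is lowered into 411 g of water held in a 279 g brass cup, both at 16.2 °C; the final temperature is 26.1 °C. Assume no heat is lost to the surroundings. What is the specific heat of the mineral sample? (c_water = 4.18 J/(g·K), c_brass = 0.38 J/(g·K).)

Taking heat into each body as positive, Σ m c ΔT = 0:
125·c·(26.1 − 219) + 411·4.18·(26.1 − 16.2) + 279·0.38·(26.1 − 16.2) = 0
-24112 c = -18058
c = -18058/-24112 ≈ 0.7489 J/(g·K)

c ≈ 0.749 J/(g·K)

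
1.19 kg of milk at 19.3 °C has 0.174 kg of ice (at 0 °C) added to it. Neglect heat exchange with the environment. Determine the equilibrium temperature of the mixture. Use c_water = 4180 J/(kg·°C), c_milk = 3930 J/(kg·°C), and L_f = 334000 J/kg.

Energy conservation, ΣQ = 0:
fusion: m_ice L_f = 0.174×334000 = 58116
  warm the meltwater: 727.32 T
  milk: 4676.7(T − 19.3)
5404 T = 90260 − 58116 = 32144
T ≈ 5.95 °C — above 0 °C, consistent with complete melting.

T_f ≈ 5.9 °C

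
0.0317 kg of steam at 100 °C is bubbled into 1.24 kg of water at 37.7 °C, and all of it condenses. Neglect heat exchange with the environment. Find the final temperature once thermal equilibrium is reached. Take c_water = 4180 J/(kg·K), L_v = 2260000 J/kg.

T_f ≈ 52.7 °C

Taking heat into each body as positive, Σ m c ΔT = 0:
latent heat released on condensation: 0.0317·2260000 = 71642; condensed water 100 °C→T: 132.51(T − 100); original water: 5183.2(T − 37.7)
5315.7 T = 71642 + 13251 + 195407 = 280299
T ≈ 52.73 °C (< 100 °C, so full condensation is consistent).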